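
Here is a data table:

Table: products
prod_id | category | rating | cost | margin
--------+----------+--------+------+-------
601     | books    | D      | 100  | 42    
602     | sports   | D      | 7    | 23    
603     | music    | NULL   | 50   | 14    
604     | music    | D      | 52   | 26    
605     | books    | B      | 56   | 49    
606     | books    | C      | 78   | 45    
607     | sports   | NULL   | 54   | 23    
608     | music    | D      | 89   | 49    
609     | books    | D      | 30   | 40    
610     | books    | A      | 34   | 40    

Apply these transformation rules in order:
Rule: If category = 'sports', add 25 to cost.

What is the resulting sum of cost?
600

Step 1: Count records where category = 'sports': 2
Step 2: Total bonus added: 2 × 25 = 50
Step 3: Original sum of cost: 550
Step 4: Final sum = 550 + 50 = 600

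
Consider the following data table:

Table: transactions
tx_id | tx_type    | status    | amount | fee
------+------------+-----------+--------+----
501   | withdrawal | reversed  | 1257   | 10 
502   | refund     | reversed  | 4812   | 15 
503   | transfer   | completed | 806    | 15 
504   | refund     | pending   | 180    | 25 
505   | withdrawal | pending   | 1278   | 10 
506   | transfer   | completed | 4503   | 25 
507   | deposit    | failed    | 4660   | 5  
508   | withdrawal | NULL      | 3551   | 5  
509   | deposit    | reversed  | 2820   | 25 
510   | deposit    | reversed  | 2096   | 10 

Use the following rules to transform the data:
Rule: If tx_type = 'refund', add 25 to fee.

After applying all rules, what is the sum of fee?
195

Step 1: Count records where tx_type = 'refund': 2
Step 2: Total bonus added: 2 × 25 = 50
Step 3: Original sum of fee: 145
Step 4: Final sum = 145 + 50 = 195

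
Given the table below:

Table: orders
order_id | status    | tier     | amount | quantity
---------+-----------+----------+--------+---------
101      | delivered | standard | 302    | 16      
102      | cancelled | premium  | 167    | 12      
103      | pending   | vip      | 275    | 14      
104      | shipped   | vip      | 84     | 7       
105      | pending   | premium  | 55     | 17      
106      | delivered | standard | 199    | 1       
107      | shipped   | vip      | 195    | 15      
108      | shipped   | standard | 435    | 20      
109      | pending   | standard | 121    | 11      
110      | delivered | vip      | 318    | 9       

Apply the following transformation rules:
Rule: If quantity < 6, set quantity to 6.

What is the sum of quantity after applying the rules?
127

Step 1: 1 records have quantity < 6
Step 2: These records originally summed to 1
Step 3: After setting to minimum: 1 × 6 = 6
Step 4: Unaffected records sum: 121
Step 5: Final sum = 6 + 121 = 127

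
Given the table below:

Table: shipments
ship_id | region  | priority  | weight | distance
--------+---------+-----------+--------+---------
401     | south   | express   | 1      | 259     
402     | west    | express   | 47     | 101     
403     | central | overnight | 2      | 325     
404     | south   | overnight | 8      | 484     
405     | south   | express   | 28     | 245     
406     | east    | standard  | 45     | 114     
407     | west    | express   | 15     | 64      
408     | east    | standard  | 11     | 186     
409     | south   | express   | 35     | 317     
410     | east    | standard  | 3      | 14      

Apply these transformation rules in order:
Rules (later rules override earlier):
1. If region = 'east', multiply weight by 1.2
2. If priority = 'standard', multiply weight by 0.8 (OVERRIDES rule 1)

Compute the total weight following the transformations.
183.2

Step 1: Rule 2 takes priority for records with priority = 'standard'
  - 3 records: 59 × 0.8 = 47.2
Step 2: Rule 1 applies to remaining records with region = 'east'
  - 0 records: 0 × 1.2 = 0.0
Step 3: Other records unchanged: 136
Step 4: Final sum = 47.2 + 0.0 + 136 = 183.2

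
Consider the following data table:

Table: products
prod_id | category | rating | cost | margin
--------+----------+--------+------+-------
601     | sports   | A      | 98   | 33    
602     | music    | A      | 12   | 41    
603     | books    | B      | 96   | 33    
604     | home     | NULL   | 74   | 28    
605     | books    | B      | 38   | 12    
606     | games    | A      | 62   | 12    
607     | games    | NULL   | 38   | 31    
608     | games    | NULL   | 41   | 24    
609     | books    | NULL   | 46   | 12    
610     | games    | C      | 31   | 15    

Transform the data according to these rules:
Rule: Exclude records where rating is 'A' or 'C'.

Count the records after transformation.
6

Step 1: Count records to exclude
  - 3 (A) + 1 (C) = 4 records
Step 2: Total records: 10
Step 3: Remaining = 10 - 4 = 6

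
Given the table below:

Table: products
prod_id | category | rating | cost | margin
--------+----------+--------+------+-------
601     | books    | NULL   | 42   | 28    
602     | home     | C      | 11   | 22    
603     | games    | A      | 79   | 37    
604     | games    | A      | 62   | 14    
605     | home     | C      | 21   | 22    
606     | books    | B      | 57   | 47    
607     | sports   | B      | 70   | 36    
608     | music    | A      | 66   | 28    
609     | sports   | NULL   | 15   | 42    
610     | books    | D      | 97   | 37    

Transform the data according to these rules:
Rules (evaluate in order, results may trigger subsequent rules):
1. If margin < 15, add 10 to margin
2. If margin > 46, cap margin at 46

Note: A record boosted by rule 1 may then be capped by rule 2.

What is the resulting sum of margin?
322

Step 1: Apply rule 1 to records with margin < 15
  - 1 records get bonus of 10
  - Of these, 0 records then exceed 46 and get capped
Step 2: Apply rule 2 to records with margin > 46
  - 1 records (original) are capped
Step 3: Calculate final sum = 322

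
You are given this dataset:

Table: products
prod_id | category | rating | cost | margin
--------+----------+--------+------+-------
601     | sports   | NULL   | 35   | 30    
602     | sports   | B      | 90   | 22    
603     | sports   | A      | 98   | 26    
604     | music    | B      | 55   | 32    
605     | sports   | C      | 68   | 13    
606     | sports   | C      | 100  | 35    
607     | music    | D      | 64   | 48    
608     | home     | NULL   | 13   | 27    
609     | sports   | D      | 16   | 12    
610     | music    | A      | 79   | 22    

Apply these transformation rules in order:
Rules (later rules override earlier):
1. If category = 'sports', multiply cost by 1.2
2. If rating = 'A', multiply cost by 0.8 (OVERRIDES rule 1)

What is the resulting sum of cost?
644.4

Step 1: Rule 2 takes priority for records with rating = 'A'
  - 2 records: 177 × 0.8 = 141.6
Step 2: Rule 1 applies to remaining records with category = 'sports'
  - 5 records: 309 × 1.2 = 370.8
Step 3: Other records unchanged: 132
Step 4: Final sum = 141.6 + 370.8 + 132 = 644.4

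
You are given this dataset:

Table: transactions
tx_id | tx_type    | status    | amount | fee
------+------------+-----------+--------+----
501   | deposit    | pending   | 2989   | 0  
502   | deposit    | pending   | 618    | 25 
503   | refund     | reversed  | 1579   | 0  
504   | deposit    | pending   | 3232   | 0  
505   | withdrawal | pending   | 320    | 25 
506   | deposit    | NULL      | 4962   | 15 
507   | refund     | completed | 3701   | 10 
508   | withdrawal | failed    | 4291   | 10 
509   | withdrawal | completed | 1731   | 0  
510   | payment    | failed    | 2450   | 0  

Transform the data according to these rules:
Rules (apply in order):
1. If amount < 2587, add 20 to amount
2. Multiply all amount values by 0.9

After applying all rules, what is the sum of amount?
23375.7

Step 1: Apply Rule 1 - Add 20 to records with amount < 2587
  - 5 records affected: 6698 + (5 × 20) = 6798
  - Unaffected records: 19175
  - Sum after Rule 1: 25973
Step 2: Apply Rule 2 - Multiply all by 0.9
  - 25973 × 0.9 = 23375.7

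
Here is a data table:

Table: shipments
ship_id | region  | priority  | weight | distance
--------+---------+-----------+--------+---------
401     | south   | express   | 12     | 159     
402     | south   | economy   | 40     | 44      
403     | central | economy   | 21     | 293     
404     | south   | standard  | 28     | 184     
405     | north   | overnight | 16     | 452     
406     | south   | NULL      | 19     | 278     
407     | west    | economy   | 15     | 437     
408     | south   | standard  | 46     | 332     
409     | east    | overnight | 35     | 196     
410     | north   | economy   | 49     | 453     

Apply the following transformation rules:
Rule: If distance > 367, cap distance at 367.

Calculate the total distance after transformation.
2587

Step 1: 3 records have distance > 367
Step 2: These records originally summed to 1342
Step 3: After capping: 3 × 367 = 1101
Step 4: Unaffected records sum: 1486
Step 5: Final sum = 1101 + 1486 = 2587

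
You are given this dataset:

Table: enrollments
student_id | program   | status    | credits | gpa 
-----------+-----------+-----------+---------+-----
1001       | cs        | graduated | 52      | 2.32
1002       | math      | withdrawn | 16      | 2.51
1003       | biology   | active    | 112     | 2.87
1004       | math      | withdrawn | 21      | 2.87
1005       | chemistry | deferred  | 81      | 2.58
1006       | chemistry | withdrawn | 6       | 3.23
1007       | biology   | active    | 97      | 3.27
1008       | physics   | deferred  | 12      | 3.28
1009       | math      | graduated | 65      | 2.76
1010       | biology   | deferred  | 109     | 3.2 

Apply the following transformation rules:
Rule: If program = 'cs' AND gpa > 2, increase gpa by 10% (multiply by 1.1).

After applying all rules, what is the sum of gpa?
29.12

Step 1: Find records where program = 'cs' AND gpa > 2
Step 2: 1 records match, summing to 2.32
Step 3: After multiplier: 2.32 × 1.1 = 2.55
Step 4: Unaffected records sum: 26.57
Step 5: Final sum = 2.55 + 26.57 = 29.12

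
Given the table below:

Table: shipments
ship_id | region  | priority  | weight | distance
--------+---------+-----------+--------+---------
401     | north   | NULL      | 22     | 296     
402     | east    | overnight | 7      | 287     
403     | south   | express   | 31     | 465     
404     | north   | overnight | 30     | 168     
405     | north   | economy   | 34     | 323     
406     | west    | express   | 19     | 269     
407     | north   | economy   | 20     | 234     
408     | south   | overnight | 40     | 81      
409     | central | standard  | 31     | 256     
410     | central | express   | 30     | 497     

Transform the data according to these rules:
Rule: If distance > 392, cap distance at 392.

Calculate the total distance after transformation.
2698

Step 1: 2 records have distance > 392
Step 2: These records originally summed to 962
Step 3: After capping: 2 × 392 = 784
Step 4: Unaffected records sum: 1914
Step 5: Final sum = 784 + 1914 = 2698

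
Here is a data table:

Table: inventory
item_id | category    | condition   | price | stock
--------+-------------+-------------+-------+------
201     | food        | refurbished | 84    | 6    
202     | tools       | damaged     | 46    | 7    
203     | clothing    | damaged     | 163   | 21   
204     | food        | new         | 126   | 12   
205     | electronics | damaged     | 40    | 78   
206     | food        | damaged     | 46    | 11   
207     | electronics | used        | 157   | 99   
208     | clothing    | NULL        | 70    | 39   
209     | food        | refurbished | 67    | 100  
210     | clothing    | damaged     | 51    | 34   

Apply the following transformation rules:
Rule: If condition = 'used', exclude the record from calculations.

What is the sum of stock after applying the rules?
308

Step 1: Identify records where condition = 'used'
Step 2: The excluded records sum to 99
Step 3: Original total stock = 407
Step 4: Remaining total = 407 - 99 = 308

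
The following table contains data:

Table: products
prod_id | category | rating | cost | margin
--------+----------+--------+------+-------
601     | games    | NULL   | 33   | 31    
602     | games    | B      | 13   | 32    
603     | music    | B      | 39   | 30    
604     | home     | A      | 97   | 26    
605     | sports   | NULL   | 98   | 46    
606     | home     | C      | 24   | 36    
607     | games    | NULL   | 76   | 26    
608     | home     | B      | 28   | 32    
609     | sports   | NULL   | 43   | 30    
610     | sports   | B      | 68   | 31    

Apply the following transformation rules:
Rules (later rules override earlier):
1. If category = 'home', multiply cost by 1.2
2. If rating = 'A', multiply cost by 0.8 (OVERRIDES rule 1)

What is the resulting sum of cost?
510.0

Step 1: Rule 2 takes priority for records with rating = 'A'
  - 1 records: 97 × 0.8 = 77.6
Step 2: Rule 1 applies to remaining records with category = 'home'
  - 2 records: 52 × 1.2 = 62.4
Step 3: Other records unchanged: 370
Step 4: Final sum = 77.6 + 62.4 + 370 = 510.0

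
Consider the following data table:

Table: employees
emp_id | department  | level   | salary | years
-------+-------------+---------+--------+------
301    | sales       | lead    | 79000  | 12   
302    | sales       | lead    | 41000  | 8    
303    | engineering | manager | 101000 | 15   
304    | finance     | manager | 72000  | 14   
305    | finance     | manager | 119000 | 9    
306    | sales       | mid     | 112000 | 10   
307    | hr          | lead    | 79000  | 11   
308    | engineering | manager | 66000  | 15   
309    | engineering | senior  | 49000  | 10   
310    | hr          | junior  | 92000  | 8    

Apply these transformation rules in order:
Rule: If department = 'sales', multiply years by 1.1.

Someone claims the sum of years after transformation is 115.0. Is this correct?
Yes, the result is correct.

Step 1: Calculate the correct sum after transformation
Step 2: Apply multiplier 1.1 to records where department = 'sales'
Step 3: Correct result = 115.0
Step 4: Claimed result = 115.0
Step 5: 115.0 = 115.0 ✓
Conclusion: The claimed result is correct.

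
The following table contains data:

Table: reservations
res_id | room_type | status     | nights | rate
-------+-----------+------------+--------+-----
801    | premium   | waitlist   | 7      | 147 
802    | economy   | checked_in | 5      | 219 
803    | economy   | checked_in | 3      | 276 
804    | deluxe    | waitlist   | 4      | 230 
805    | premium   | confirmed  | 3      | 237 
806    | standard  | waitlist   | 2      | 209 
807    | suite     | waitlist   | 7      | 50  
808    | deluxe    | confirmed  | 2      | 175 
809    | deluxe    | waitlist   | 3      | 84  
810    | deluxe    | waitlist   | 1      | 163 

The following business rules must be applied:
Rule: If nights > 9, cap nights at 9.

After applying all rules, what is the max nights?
7

Step 1: Original maximum nights = 7
Step 2: Check cap of 9 against maximum
Step 3: No records exceed the cap (max 7 <= cap 9), so no capping applies
Step 4: Maximum after transformation = 7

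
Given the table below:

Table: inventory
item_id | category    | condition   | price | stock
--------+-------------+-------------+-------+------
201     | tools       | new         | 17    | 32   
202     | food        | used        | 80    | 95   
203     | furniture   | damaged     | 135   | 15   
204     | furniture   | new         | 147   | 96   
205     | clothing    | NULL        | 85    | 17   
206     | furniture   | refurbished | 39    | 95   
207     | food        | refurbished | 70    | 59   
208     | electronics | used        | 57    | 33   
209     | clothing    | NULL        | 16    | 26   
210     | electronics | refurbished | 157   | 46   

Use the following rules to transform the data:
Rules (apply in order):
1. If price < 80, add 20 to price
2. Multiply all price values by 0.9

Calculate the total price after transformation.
812.7

Step 1: Apply Rule 1 - Add 20 to records with price < 80
  - 5 records affected: 199 + (5 × 20) = 299
  - Unaffected records: 604
  - Sum after Rule 1: 903
Step 2: Apply Rule 2 - Multiply all by 0.9
  - 903 × 0.9 = 812.7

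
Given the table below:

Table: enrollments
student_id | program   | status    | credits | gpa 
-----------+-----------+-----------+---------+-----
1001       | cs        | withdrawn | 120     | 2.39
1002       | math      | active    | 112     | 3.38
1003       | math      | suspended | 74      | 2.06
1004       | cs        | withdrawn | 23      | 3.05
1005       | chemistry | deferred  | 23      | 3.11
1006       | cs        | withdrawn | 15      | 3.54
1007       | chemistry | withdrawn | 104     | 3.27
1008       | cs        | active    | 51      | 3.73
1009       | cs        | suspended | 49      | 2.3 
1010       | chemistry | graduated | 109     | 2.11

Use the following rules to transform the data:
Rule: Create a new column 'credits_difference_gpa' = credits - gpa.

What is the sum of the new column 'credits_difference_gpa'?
651.06

Step 1: For each record, compute credits - gpa
Example calculations:
  120 - 2.39 = 117.61
  112 - 3.38 = 108.62
  74 - 2.06 = 71.94
  ...
Step 2: Sum all derived values
Step 3: Total = 651.06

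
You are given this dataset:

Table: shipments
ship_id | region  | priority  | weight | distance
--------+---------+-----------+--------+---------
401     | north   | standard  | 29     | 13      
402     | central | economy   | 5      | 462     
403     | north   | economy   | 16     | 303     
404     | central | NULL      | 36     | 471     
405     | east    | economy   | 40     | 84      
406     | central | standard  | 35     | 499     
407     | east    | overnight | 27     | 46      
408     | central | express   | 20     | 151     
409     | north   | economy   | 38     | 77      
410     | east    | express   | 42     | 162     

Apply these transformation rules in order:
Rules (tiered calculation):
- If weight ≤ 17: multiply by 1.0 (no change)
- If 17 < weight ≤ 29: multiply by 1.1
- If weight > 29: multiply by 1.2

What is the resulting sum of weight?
333.8

Step 1: Tier 1 (weight ≤ 17): 2 records, sum = 21 × 1.0 = 21.0
Step 2: Tier 2 (17 < weight ≤ 29): 3 records, sum = 76 × 1.1 = 83.6
Step 3: Tier 3 (weight > 29): 5 records, sum = 191 × 1.2 = 229.2
Step 4: Final sum = 21.0 + 83.6 + 229.2 = 333.8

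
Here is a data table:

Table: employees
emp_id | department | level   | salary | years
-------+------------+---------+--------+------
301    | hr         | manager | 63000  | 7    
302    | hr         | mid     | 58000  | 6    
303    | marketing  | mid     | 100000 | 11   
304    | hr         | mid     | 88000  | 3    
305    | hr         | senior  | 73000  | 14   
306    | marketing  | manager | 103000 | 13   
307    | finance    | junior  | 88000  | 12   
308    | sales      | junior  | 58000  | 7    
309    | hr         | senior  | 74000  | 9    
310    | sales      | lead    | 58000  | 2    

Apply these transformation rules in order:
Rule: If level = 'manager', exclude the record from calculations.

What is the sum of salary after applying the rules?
597000

Step 1: Identify records where level = 'manager'
Step 2: The excluded records sum to 166000
Step 3: Original total salary = 763000
Step 4: Remaining total = 763000 - 166000 = 597000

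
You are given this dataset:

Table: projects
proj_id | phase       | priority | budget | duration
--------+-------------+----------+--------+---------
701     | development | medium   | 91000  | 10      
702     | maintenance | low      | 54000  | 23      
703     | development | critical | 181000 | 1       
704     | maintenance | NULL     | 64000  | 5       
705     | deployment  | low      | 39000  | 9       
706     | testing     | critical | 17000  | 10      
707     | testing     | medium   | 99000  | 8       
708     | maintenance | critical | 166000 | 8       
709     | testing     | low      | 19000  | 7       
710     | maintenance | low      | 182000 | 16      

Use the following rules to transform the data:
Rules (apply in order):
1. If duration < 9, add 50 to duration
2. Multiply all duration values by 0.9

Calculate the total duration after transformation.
312.3

Step 1: Apply Rule 1 - Add 50 to records with duration < 9
  - 5 records affected: 29 + (5 × 50) = 279
  - Unaffected records: 68
  - Sum after Rule 1: 347
Step 2: Apply Rule 2 - Multiply all by 0.9
  - 347 × 0.9 = 312.3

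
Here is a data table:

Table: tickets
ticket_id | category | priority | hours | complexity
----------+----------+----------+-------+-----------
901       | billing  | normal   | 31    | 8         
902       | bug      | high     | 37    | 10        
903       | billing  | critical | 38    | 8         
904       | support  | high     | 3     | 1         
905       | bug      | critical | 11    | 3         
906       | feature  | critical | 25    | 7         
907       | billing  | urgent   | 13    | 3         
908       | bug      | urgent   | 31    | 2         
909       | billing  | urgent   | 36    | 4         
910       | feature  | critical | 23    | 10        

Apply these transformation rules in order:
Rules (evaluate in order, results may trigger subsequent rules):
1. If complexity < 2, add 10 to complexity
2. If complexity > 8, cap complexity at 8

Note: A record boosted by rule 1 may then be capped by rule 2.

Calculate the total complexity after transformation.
59

Step 1: Apply rule 1 to records with complexity < 2
  - 1 records get bonus of 10
  - Of these, 1 records then exceed 8 and get capped
Step 2: Apply rule 2 to records with complexity > 8
  - 2 records (original) are capped
Step 3: Calculate final sum = 59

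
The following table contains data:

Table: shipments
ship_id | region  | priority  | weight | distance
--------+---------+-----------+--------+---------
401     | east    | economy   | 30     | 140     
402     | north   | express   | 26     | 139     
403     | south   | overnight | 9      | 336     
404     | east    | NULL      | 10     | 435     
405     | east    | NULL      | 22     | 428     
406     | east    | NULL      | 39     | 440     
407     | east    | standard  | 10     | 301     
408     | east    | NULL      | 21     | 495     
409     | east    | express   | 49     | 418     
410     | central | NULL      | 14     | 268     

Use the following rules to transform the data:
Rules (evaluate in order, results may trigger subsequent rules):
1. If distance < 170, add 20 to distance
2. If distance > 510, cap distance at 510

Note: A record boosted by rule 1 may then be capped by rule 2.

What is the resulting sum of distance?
3440

Step 1: Apply rule 1 to records with distance < 170
  - 2 records get bonus of 20
  - Of these, 0 records then exceed 510 and get capped
Step 2: Apply rule 2 to records with distance > 510
  - 0 records (original) are capped
Step 3: Calculate final sum = 3440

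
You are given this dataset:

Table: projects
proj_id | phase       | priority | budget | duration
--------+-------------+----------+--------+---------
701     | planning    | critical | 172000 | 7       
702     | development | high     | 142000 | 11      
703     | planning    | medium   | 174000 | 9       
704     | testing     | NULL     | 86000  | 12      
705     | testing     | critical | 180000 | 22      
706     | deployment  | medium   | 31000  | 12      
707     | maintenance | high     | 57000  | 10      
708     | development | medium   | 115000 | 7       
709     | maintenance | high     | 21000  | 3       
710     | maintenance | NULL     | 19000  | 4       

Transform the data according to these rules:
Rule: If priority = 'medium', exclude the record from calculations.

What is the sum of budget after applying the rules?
677000

Step 1: Identify records where priority = 'medium'
Step 2: The excluded records sum to 320000
Step 3: Original total budget = 997000
Step 4: Remaining total = 997000 - 320000 = 677000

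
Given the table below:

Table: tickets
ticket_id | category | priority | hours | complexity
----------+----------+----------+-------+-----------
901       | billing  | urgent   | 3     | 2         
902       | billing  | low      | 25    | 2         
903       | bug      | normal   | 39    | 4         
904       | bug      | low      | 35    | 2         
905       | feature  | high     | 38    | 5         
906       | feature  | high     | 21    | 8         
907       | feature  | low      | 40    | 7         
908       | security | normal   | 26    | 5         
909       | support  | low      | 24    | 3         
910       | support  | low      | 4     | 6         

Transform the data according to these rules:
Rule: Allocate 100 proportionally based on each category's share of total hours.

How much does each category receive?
billing: 10.98, bug: 29.02, feature: 38.82, security: 10.2, support: 10.98

Step 1: Calculate total hours = 255
Step 2: Calculate each category's proportion:
  billing: 28/255 = 10.98% → 10.98
  bug: 74/255 = 29.02% → 29.02
  feature: 99/255 = 38.82% → 38.82
  security: 26/255 = 10.20% → 10.2
  support: 28/255 = 10.98% → 10.98
Step 3: Verify: sum of allocations ≈ 100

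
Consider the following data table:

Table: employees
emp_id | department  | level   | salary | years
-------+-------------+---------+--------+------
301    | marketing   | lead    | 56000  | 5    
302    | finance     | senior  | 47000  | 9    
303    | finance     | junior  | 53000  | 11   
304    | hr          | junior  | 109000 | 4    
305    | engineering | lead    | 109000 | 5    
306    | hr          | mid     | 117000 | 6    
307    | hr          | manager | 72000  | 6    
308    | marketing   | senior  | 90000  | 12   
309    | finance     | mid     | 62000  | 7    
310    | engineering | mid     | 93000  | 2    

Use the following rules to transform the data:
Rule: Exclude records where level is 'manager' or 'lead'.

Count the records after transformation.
7

Step 1: Count records to exclude
  - 1 (manager) + 2 (lead) = 3 records
Step 2: Total records: 10
Step 3: Remaining = 10 - 3 = 7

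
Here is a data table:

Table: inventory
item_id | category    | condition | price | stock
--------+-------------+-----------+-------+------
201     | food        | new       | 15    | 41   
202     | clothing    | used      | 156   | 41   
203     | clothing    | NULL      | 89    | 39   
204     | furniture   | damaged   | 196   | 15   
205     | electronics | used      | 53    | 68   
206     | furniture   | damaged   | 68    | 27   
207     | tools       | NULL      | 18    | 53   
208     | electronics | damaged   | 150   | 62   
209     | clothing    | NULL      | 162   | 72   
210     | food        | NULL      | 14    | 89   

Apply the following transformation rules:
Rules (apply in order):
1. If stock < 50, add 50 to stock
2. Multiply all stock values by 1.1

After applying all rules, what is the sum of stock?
832.7

Step 1: Apply Rule 1 - Add 50 to records with stock < 50
  - 5 records affected: 163 + (5 × 50) = 413
  - Unaffected records: 344
  - Sum after Rule 1: 757
Step 2: Apply Rule 2 - Multiply all by 1.1
  - 757 × 1.1 = 832.7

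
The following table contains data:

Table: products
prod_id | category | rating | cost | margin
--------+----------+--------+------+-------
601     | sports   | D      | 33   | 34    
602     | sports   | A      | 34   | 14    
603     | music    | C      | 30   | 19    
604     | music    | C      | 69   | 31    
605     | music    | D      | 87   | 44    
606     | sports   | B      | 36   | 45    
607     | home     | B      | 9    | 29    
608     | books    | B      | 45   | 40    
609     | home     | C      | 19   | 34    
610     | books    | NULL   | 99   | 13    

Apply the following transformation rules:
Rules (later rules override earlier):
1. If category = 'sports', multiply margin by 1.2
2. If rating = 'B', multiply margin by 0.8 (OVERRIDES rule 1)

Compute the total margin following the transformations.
289.8

Step 1: Rule 2 takes priority for records with rating = 'B'
  - 3 records: 114 × 0.8 = 91.2
Step 2: Rule 1 applies to remaining records with category = 'sports'
  - 2 records: 48 × 1.2 = 57.6
Step 3: Other records unchanged: 141
Step 4: Final sum = 91.2 + 57.6 + 141 = 289.8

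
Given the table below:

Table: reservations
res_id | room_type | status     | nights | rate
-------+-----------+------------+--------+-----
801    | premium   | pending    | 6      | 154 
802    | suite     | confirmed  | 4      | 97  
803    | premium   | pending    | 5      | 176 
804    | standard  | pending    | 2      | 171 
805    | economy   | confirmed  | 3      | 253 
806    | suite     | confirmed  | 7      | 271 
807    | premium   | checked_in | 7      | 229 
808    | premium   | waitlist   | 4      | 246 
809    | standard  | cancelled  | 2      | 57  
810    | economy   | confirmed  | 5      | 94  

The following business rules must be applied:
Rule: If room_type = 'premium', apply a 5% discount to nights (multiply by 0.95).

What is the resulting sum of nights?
43.9

Step 1: Records with room_type = 'premium' have total nights = 22
Step 2: Apply multiplier: 22 × 0.95 = 20.9
Step 3: Other records total: 23
Step 4: Final sum = 20.9 + 23 = 43.9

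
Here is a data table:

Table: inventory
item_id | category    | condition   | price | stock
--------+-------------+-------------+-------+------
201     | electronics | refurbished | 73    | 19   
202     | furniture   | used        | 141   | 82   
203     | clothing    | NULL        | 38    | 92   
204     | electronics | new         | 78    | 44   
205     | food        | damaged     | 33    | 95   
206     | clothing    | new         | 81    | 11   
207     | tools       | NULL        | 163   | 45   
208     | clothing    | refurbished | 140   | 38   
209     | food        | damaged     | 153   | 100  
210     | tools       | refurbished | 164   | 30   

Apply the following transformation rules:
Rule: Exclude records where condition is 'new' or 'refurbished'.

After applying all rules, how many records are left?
5

Step 1: Count records to exclude
  - 2 (new) + 3 (refurbished) = 5 records
Step 2: Total records: 10
Step 3: Remaining = 10 - 5 = 5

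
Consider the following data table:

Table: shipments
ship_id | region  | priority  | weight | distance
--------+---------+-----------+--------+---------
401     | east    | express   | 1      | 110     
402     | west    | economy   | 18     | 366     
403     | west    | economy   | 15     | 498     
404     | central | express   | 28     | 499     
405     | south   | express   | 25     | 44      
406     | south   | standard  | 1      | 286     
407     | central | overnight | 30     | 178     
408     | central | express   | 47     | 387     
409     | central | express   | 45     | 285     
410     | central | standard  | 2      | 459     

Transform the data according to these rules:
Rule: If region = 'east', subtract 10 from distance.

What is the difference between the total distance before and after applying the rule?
10

Step 1: Original sum of distance = 3112
Step 2: 1 records have region = 'east'
Step 3: Each affected record changes by -10
Step 4: Total change = 1 × -10 = -10
Step 5: New sum = 3112 + -10 = 3102
Step 6: Difference = |3102 - 3112| = 10
        (Sum decreased by 10)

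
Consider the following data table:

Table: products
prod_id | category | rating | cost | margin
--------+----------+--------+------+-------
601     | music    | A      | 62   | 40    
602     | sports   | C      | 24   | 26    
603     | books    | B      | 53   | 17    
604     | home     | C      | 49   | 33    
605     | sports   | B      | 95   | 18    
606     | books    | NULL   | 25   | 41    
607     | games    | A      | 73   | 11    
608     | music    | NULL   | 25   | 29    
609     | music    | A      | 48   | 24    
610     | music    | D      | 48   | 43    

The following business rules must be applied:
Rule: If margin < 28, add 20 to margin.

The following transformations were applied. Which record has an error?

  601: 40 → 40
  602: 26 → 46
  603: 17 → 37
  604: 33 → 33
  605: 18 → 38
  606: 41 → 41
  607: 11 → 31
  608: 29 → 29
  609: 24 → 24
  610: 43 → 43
Record 609 has an error. The correct transformed value should be 44, not 24.

Step 1: Check each record against the rule
Step 2: Record 609 has margin = 24
Step 3: Since 24 < 28, the bonus should have been applied
Step 4: Correct value = 44, but claimed value = 24
Conclusion: Record 609 has the error.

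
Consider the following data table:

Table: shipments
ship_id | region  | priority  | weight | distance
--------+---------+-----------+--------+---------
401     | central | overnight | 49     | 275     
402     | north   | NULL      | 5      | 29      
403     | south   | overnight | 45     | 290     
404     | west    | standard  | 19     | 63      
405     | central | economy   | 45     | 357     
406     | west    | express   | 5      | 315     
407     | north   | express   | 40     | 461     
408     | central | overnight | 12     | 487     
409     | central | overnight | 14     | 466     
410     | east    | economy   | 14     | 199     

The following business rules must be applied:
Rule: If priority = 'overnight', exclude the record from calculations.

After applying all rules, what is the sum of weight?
128

Step 1: Identify records where priority = 'overnight'
Step 2: The excluded records sum to 120
Step 3: Original total weight = 248
Step 4: Remaining total = 248 - 120 = 128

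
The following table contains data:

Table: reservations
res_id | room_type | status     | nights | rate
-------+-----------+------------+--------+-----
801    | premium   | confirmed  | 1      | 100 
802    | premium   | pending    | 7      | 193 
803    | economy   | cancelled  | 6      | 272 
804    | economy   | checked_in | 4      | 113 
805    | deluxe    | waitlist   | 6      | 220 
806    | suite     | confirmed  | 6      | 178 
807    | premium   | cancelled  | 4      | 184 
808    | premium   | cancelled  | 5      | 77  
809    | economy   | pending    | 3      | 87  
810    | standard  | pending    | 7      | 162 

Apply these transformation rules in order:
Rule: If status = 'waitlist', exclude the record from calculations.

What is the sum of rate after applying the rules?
1366

Step 1: Identify records where status = 'waitlist'
Step 2: The excluded records sum to 220
Step 3: Original total rate = 1586
Step 4: Remaining total = 1586 - 220 = 1366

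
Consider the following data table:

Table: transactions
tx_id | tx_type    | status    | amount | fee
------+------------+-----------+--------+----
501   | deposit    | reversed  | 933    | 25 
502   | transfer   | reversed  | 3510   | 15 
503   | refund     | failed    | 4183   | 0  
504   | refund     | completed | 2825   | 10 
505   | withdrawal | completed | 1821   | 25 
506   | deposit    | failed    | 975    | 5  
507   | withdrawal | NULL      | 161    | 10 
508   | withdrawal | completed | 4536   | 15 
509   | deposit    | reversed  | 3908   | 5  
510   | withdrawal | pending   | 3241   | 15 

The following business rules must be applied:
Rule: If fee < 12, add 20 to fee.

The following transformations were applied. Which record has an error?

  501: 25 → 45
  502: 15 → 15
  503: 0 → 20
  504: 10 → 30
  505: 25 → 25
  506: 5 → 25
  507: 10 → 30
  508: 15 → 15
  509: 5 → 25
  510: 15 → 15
Record 501 has an error. The correct transformed value should be 25, not 45.

Step 1: Check each record against the rule
Step 2: Record 501 has fee = 25
Step 3: Since 25 >= 12, the bonus should not have been applied
Step 4: Correct value = 25, but claimed value = 45
Conclusion: Record 501 has the error.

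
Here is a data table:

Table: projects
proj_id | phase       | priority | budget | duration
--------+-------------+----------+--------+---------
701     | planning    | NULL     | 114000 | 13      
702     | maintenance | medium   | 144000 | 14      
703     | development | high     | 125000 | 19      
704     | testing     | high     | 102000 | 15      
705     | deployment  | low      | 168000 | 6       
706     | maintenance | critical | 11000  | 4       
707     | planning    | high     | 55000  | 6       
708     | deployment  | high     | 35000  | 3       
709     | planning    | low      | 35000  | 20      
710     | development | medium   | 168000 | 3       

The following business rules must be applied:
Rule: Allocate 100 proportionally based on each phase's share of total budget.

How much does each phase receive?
deployment: 21.21, development: 30.62, maintenance: 16.2, planning: 21.32, testing: 10.66

Step 1: Calculate total budget = 957000
Step 2: Calculate each phase's proportion:
  deployment: 203000/957000 = 21.21% → 21.21
  development: 293000/957000 = 30.62% → 30.62
  maintenance: 155000/957000 = 16.20% → 16.2
  planning: 204000/957000 = 21.32% → 21.32
  testing: 102000/957000 = 10.66% → 10.66
Step 3: Verify: sum of allocations ≈ 100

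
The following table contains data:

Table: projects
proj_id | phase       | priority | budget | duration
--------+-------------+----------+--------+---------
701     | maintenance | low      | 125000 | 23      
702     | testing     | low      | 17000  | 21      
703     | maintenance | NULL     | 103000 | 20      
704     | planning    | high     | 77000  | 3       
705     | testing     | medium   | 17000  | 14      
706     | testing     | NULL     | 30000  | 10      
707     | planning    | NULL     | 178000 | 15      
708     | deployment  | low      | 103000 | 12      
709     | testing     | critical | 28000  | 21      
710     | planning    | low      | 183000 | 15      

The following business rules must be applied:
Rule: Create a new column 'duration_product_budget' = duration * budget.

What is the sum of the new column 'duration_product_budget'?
13300000

Step 1: For each record, compute duration * budget
Example calculations:
  23 * 125000 = 2875000
  21 * 17000 = 357000
  20 * 103000 = 2060000
  ...
Step 2: Sum all derived values
Step 3: Total = 13300000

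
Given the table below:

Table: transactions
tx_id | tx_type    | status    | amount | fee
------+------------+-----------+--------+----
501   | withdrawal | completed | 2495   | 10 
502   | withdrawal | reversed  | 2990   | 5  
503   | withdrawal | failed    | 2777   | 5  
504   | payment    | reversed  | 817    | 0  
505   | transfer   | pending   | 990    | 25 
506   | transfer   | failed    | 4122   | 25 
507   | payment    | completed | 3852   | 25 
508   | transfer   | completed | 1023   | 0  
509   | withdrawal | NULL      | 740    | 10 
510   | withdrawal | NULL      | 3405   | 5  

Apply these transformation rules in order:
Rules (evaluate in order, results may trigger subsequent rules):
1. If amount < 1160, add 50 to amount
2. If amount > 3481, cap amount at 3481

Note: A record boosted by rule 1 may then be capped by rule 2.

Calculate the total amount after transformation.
22399

Step 1: Apply rule 1 to records with amount < 1160
  - 4 records get bonus of 50
  - Of these, 0 records then exceed 3481 and get capped
Step 2: Apply rule 2 to records with amount > 3481
  - 2 records (original) are capped
Step 3: Calculate final sum = 22399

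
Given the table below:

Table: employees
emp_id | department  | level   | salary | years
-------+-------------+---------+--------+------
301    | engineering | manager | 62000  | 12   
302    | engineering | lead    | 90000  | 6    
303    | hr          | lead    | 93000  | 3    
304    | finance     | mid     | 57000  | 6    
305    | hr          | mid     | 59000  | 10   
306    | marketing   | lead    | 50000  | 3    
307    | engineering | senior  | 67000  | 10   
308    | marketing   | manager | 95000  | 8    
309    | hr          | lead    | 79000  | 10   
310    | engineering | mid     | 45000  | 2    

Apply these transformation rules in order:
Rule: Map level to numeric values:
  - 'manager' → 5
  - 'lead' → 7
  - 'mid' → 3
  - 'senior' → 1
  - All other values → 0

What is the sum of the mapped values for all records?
48

Step 1: Apply mapping to each record
Step 2: Count by status:
  'manager': 2 records × 5 = 10
  'lead': 4 records × 7 = 28
  'mid': 3 records × 3 = 9
  'senior': 1 records × 1 = 1
Step 3: Sum all mapped values = 48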